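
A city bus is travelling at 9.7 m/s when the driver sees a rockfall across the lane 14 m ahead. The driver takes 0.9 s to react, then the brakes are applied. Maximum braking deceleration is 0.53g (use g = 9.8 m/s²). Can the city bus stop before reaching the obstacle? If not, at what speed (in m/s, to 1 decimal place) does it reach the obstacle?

a = 0.53 × 9.8 = 5.194 m/s².
Reaction distance = 9.7000 × 0.9 = 8.730 m.
Braking distance needed to stop: v²/(2a) = 94.090 / 10.388 = 9.058 m, so total needed = 8.730 + 9.058 = 17.788 m > 14 m — it cannot stop.
Distance remaining when braking begins: 14 − 8.730 = 5.270 m.
v² = v₀² − 2a·d = 94.090 − 2 × 5.194 × 5.270 = 39.345 m²/s².
v = √39.345 = 6.273 m/s.

No — it strikes the obstacle at 6.3 m/s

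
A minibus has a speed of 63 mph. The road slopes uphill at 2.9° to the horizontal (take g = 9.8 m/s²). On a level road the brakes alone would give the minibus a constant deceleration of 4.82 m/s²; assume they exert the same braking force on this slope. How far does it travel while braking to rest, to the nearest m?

Braking distance ≈ 75 m

63 mph × 0.44704 = 28.1635 m/s.
Gravity along the uphill slope adds to the braking deceleration: a_eff = 4.820 + 9.8·sin 2.9° = 4.820 + 0.496 = 5.316 m/s².
Braking distance = v²/(2a) = 28.1635² / (2 × 5.316) = 793.183 / 10.632 = 74.603 m.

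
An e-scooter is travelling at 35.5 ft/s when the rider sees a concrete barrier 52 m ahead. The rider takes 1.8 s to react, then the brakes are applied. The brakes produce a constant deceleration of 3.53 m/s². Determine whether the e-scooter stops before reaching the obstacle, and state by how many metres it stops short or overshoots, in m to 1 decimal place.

Yes — it stops 15.9 m short of the obstacle

35.5 ft/s × 0.3048 = 10.8204 m/s.
Reaction distance = 10.8204 × 1.8 = 19.477 m.
Braking distance = v²/(2a) = 117.081 / 7.060 = 16.584 m.
Total stopping distance = 19.477 + 16.584 = 36.061 m, vs 52 m available — it stops with 52 − 36.061 = 15.939 m to spare.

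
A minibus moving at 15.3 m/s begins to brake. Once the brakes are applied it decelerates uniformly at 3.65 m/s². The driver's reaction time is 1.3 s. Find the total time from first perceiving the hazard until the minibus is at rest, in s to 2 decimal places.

Total time ≈ 5.49 s

Braking time = v/a = 15.3000 / 3.650 = 4.192 s.
Total = 1.3 + 4.192 = 5.492 s.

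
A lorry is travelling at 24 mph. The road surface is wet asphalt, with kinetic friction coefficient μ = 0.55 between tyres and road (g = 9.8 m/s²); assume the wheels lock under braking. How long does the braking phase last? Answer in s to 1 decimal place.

Braking time ≈ 2.0 s

24 mph × 0.44704 = 10.7290 m/s.
a = μg = 0.55 × 9.8 = 5.390 m/s².
Braking time = v/a = 10.7290 / 5.390 = 1.991 s.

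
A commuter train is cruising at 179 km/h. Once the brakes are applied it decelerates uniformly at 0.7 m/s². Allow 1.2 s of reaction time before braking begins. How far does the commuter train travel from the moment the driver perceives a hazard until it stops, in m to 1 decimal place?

Total stopping distance ≈ 1825.6 m

179 km/h ÷ 3.6 = 49.7222 m/s.
Reaction distance = v·t_r = 49.7222 × 1.2 = 59.667 m.
Braking distance = v²/(2a) = 49.7222² / (2 × 0.700) = 2472.297 / 1.400 = 1765.926 m.
Total = 59.667 + 1765.926 = 1825.593 m.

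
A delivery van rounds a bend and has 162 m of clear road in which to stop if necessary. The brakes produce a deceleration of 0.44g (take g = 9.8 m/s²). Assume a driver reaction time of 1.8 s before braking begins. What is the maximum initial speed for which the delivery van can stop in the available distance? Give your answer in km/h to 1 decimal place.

Maximum speed ≈ 109.5 km/h

a = 0.44 × 9.8 = 4.312 m/s².
Stopping distance: v·t_r + v²/(2a) = 162 with t_r = 1.8 s and a = 4.312 m/s².
So v² + 15.523 v − 1397.09 = 0.
Positive root: v = −a·t_r + √((a·t_r)² + 2a·d) = −7.762 + √(60.249 + 1397.09) = 30.4131 m/s.
30.4131 m/s × 3.6 = 109.487 km/h.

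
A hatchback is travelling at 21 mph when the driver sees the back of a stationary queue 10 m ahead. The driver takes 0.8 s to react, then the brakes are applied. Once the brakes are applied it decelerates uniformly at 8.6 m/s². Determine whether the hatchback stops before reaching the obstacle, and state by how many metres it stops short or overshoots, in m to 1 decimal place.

21 mph × 0.44704 = 9.3878 m/s.
Reaction distance = 9.3878 × 0.8 = 7.510 m.
Braking distance = v²/(2a) = 88.131 / 17.200 = 5.124 m.
Total stopping distance = 7.510 + 5.124 = 12.634 m, vs 10 m available — it cannot stop in time and overshoots by 12.634 − 10 = 2.634 m.

No — it overshoots by 2.6 m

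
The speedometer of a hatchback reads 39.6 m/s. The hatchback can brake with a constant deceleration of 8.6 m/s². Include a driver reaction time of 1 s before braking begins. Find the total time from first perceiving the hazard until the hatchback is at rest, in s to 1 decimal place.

Braking time = v/a = 39.6000 / 8.600 = 4.605 s.
Total = 1 + 4.605 = 5.605 s.

Total time ≈ 5.6 s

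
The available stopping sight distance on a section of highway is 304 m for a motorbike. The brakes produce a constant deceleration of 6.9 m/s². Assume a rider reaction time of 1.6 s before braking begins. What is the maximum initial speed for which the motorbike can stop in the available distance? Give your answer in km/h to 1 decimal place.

Maximum speed ≈ 196.8 km/h

Stopping distance: v·t_r + v²/(2a) = 304 with t_r = 1.6 s and a = 6.900 m/s².
So v² + 22.080 v − 4195.20 = 0.
Positive root: v = −a·t_r + √((a·t_r)² + 2a·d) = −11.040 + √(121.882 + 4195.20) = 54.6645 m/s.
54.6645 m/s × 3.6 = 196.792 km/h.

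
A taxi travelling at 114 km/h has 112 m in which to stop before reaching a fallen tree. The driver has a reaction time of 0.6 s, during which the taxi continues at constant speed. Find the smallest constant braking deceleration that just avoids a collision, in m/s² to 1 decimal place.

Required deceleration ≈ 5.4 m/s²

114 km/h ÷ 3.6 = 31.6667 m/s.
Distance covered during reaction = 31.6667 × 0.6 = 19.000 m.
Distance available for braking: 112 − 19.000 = 93.000 m.
v² = 2a·d ⇒ a = v²/(2d) = 31.6667² / (2 × 93.000) = 1002.780 / 186.000 = 5.3913 m/s².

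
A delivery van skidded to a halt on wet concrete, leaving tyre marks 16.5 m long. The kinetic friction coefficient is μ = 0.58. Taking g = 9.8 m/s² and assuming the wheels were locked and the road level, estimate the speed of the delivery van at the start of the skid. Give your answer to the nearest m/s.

Initial speed ≈ 14 m/s

Deceleration a = μg = 0.58 × 9.8 = 5.684 m/s².
v = √(2a·d) = √(2 × 5.684 × 16.5) = √187.572 = 13.6957 m/s.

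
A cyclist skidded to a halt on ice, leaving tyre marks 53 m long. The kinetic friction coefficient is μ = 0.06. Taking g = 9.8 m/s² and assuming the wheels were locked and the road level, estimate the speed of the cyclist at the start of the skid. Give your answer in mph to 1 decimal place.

Initial speed ≈ 17.7 mph

Deceleration a = μg = 0.06 × 9.8 = 0.588 m/s².
v = √(2a·d) = √(2 × 0.588 × 53) = √62.328 = 7.8948 m/s.
= 7.8948 ÷ 0.44704 = 17.660 mph.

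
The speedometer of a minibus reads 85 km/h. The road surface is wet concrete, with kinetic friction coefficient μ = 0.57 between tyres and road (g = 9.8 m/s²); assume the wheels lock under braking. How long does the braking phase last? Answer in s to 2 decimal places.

Braking time ≈ 4.23 s

85 km/h ÷ 3.6 = 23.6111 m/s.
a = μg = 0.57 × 9.8 = 5.586 m/s².
Braking time = v/a = 23.6111 / 5.586 = 4.227 s.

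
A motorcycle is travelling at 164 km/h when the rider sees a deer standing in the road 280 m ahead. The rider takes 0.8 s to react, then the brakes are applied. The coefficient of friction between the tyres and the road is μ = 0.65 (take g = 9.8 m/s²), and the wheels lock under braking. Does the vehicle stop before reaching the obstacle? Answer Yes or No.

164 km/h ÷ 3.6 = 45.5556 m/s.
a = μg = 0.65 × 9.8 = 6.370 m/s².
Reaction distance = 45.5556 × 0.8 = 36.444 m.
Braking distance = v²/(2a) = 2075.313 / 12.740 = 162.897 m.
Total stopping distance = 36.444 + 162.897 = 199.341 m, vs 280 m available — it stops with 280 − 199.341 = 80.659 m to spare.

Yes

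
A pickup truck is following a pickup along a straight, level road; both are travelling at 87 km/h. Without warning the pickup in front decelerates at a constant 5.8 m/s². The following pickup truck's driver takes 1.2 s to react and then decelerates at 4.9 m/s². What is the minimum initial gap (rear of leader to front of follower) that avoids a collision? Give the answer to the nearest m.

Minimum gap ≈ 38 m

87 km/h ÷ 3.6 = 24.1667 m/s.
Leader travels v²/(2a_L) = 584.029 / 11.600 = 50.347 m before stopping.
Follower covers v·t_r = 24.1667 × 1.2 = 29.000 m while reacting, then v²/(2a_F) = 584.029 / 9.800 = 59.595 m while braking, for a total of 29.000 + 59.595 = 88.595 m.
Since a_F ≤ a_L and the follower starts braking later, the follower is never slower than the leader, so the closest approach is when both have stopped.
Minimum gap = 88.595 − 50.347 = 38.248 m.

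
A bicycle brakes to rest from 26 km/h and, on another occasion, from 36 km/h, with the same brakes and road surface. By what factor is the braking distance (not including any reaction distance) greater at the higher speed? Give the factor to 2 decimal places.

Factor ≈ 1.92

Braking distance d = v²/(2a), so with a fixed, d ∝ v².
Factor = (36/26)² = 1.3846² = 1.9171.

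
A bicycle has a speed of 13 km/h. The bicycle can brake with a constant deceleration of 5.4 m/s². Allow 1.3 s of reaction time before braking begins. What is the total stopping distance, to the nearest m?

Total stopping distance ≈ 6 m

13 km/h ÷ 3.6 = 3.6111 m/s.
Reaction distance = v·t_r = 3.6111 × 1.3 = 4.694 m.
Braking distance = v²/(2a) = 3.6111² / (2 × 5.400) = 13.040 / 10.800 = 1.207 m.
Total = 4.694 + 1.207 = 5.901 m.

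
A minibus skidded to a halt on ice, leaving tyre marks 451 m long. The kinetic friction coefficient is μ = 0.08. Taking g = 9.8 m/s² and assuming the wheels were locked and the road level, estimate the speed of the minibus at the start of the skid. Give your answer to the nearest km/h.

Initial speed ≈ 96 km/h

Deceleration a = μg = 0.08 × 9.8 = 0.784 m/s².
v = √(2a·d) = √(2 × 0.784 × 451) = √707.168 = 26.5926 m/s.
= 26.5926 × 3.6 = 95.733 km/h.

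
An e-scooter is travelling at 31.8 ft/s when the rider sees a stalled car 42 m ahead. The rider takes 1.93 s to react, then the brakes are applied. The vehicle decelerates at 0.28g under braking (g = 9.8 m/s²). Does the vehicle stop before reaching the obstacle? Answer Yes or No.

Yes

31.8 ft/s × 0.3048 = 9.6926 m/s.
a = 0.28 × 9.8 = 2.744 m/s².
Reaction distance = 9.6926 × 1.93 = 18.707 m.
Braking distance = v²/(2a) = 93.946 / 5.488 = 17.118 m.
Total stopping distance = 18.707 + 17.118 = 35.825 m, vs 42 m available — it stops with 42 − 35.825 = 6.175 m to spare.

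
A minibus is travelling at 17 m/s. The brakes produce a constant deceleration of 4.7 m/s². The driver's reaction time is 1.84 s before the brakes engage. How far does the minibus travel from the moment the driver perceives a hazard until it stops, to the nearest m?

Total stopping distance ≈ 62 m

Reaction distance = v·t_r = 17.0000 × 1.84 = 31.280 m.
Braking distance = v²/(2a) = 17.0000² / (2 × 4.700) = 289.000 / 9.400 = 30.745 m.
Total = 31.280 + 30.745 = 62.025 m.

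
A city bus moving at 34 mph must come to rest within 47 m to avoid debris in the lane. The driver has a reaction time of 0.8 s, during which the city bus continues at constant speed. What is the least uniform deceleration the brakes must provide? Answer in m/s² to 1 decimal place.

34 mph × 0.44704 = 15.1994 m/s.
Distance covered during reaction = 15.1994 × 0.8 = 12.160 m.
Distance available for braking: 47 − 12.160 = 34.840 m.
v² = 2a·d ⇒ a = v²/(2d) = 15.1994² / (2 × 34.840) = 231.022 / 69.680 = 3.3155 m/s².

Required deceleration ≈ 3.3 m/s²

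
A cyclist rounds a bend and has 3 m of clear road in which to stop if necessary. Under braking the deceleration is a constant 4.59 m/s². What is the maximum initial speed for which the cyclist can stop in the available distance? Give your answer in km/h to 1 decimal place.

Maximum speed ≈ 18.9 km/h

v²/(2a) = d ⇒ v = √(2 × 4.590 × 3) = √27.54 = 5.2479 m/s.
5.2479 m/s × 3.6 = 18.892 km/h.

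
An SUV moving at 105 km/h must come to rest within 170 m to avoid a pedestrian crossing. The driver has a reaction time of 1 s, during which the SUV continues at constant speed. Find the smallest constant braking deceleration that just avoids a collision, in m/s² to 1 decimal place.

105 km/h ÷ 3.6 = 29.1667 m/s.
Distance covered during reaction = 29.1667 × 1 = 29.167 m.
Distance available for braking: 170 − 29.167 = 140.833 m.
v² = 2a·d ⇒ a = v²/(2d) = 29.1667² / (2 × 140.833) = 850.696 / 281.666 = 3.0202 m/s².

Required deceleration ≈ 3.0 m/s²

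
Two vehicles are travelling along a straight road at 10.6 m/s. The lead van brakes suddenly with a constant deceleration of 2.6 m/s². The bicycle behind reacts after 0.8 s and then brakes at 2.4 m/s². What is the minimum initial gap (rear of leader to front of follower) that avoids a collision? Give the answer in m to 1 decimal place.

Minimum gap ≈ 10.3 m

Leader travels v²/(2a_L) = 112.360 / 5.200 = 21.608 m before stopping.
Follower covers v·t_r = 10.6000 × 0.8 = 8.480 m while reacting, then v²/(2a_F) = 112.360 / 4.800 = 23.408 m while braking, for a total of 8.480 + 23.408 = 31.888 m.
Since a_F ≤ a_L and the follower starts braking later, the follower is never slower than the leader, so the closest approach is when both have stopped.
Minimum gap = 31.888 − 21.608 = 10.280 m.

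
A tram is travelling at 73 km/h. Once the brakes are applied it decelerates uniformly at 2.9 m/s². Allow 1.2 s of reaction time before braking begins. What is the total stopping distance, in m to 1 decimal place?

73 km/h ÷ 3.6 = 20.2778 m/s.
Reaction distance = v·t_r = 20.2778 × 1.2 = 24.333 m.
Braking distance = v²/(2a) = 20.2778² / (2 × 2.900) = 411.189 / 5.800 = 70.895 m.
Total = 24.333 + 70.895 = 95.228 m.

Total stopping distance ≈ 95.2 m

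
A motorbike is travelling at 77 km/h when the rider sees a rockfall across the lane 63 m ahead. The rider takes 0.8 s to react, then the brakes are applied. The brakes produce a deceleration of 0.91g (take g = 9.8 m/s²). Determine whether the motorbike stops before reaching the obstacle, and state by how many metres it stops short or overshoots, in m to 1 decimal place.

Yes — it stops 20.2 m short of the obstacle

77 km/h ÷ 3.6 = 21.3889 m/s.
a = 0.91 × 9.8 = 8.918 m/s².
Reaction distance = 21.3889 × 0.8 = 17.111 m.
Braking distance = v²/(2a) = 457.485 / 17.836 = 25.650 m.
Total stopping distance = 17.111 + 25.650 = 42.761 m, vs 63 m available — it stops with 63 − 42.761 = 20.239 m to spare.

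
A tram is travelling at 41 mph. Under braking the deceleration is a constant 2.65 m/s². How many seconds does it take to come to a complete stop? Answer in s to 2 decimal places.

Braking time ≈ 6.92 s

41 mph × 0.44704 = 18.3286 m/s.
Braking time = v/a = 18.3286 / 2.650 = 6.916 s.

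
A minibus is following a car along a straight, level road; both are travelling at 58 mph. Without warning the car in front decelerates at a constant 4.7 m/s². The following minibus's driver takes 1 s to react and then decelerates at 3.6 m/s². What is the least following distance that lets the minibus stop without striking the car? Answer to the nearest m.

58 mph × 0.44704 = 25.9283 m/s.
Leader travels v²/(2a_L) = 672.277 / 9.400 = 71.519 m before stopping.
Follower covers v·t_r = 25.9283 × 1 = 25.928 m while reacting, then v²/(2a_F) = 672.277 / 7.200 = 93.372 m while braking, for a total of 25.928 + 93.372 = 119.300 m.
Since a_F ≤ a_L and the follower starts braking later, the follower is never slower than the leader, so the closest approach is when both have stopped.
Minimum gap = 119.300 − 71.519 = 47.781 m.

Minimum gap ≈ 48 m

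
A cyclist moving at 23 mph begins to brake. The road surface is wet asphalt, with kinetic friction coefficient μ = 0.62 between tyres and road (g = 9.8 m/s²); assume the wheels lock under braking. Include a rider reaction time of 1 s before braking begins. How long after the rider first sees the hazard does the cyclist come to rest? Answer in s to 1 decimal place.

23 mph × 0.44704 = 10.2819 m/s.
a = μg = 0.62 × 9.8 = 6.076 m/s².
Braking time = v/a = 10.2819 / 6.076 = 1.692 s.
Total = 1 + 1.692 = 2.692 s.

Total time ≈ 2.7 s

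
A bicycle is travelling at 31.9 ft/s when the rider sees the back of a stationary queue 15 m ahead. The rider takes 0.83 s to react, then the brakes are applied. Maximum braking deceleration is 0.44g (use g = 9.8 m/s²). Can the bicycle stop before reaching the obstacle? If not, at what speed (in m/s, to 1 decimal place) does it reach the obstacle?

No — it strikes the obstacle at 5.9 m/s

31.9 ft/s × 0.3048 = 9.7231 m/s.
a = 0.44 × 9.8 = 4.312 m/s².
Reaction distance = 9.7231 × 0.83 = 8.070 m.
Braking distance needed to stop: v²/(2a) = 94.539 / 8.624 = 10.962 m, so total needed = 8.070 + 10.962 = 19.032 m > 15 m — it cannot stop.
Distance remaining when braking begins: 15 − 8.070 = 6.930 m.
v² = v₀² − 2a·d = 94.539 − 2 × 4.312 × 6.930 = 34.775 m²/s².
v = √34.775 = 5.897 m/s.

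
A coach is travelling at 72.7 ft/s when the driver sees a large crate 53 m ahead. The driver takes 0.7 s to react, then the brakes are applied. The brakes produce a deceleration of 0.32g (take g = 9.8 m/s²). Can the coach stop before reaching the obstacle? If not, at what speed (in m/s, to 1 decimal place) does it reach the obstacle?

72.7 ft/s × 0.3048 = 22.1590 m/s.
a = 0.32 × 9.8 = 3.136 m/s².
Reaction distance = 22.1590 × 0.7 = 15.511 m.
Braking distance needed to stop: v²/(2a) = 491.021 / 6.272 = 78.288 m, so total needed = 15.511 + 78.288 = 93.799 m > 53 m — it cannot stop.
Distance remaining when braking begins: 53 − 15.511 = 37.489 m.
v² = v₀² − 2a·d = 491.021 − 2 × 3.136 × 37.489 = 255.890 m²/s².
v = √255.890 = 15.997 m/s.

No — it strikes the obstacle at 16.0 m/s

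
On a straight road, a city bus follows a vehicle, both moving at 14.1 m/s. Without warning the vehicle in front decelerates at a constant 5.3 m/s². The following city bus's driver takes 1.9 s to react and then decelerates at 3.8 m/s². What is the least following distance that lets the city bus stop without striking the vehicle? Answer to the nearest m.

Minimum gap ≈ 34 m

Leader travels v²/(2a_L) = 198.810 / 10.600 = 18.756 m before stopping.
Follower covers v·t_r = 14.1000 × 1.9 = 26.790 m while reacting, then v²/(2a_F) = 198.810 / 7.600 = 26.159 m while braking, for a total of 26.790 + 26.159 = 52.949 m.
Since a_F ≤ a_L and the follower starts braking later, the follower is never slower than the leader, so the closest approach is when both have stopped.
Minimum gap = 52.949 − 18.756 = 34.193 m.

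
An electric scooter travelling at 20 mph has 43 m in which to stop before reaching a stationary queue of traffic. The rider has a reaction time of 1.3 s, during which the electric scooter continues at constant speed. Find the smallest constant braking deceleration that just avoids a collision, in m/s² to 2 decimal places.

Required deceleration ≈ 1.27 m/s²

20 mph × 0.44704 = 8.9408 m/s.
Distance covered during reaction = 8.9408 × 1.3 = 11.623 m.
Distance available for braking: 43 − 11.623 = 31.377 m.
v² = 2a·d ⇒ a = v²/(2d) = 8.9408² / (2 × 31.377) = 79.938 / 62.754 = 1.2738 m/s².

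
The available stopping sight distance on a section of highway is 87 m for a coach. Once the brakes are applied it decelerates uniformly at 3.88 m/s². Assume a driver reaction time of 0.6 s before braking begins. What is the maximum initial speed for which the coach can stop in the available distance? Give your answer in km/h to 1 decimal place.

Stopping distance: v·t_r + v²/(2a) = 87 with t_r = 0.6 s and a = 3.880 m/s².
So v² + 4.656 v − 675.12 = 0.
Positive root: v = −a·t_r + √((a·t_r)² + 2a·d) = −2.328 + √(5.420 + 675.12) = 23.7592 m/s.
23.7592 m/s × 3.6 = 85.533 km/h.

Maximum speed ≈ 85.5 km/h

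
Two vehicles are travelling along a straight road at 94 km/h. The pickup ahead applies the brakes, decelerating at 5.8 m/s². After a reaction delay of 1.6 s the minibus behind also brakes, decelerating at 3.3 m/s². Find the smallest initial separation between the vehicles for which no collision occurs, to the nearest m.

Minimum gap ≈ 86 m

94 km/h ÷ 3.6 = 26.1111 m/s.
Leader travels v²/(2a_L) = 681.790 / 11.600 = 58.775 m before stopping.
Follower covers v·t_r = 26.1111 × 1.6 = 41.778 m while reacting, then v²/(2a_F) = 681.790 / 6.600 = 103.302 m while braking, for a total of 41.778 + 103.302 = 145.080 m.
Since a_F ≤ a_L and the follower starts braking later, the follower is never slower than the leader, so the closest approach is when both have stopped.
Minimum gap = 145.080 − 58.775 = 86.305 m.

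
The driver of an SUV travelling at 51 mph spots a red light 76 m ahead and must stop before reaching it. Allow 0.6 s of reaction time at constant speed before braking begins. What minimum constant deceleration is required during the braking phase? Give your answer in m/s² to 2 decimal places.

Required deceleration ≈ 4.17 m/s²

51 mph × 0.44704 = 22.7990 m/s.
Distance covered during reaction = 22.7990 × 0.6 = 13.679 m.
Distance available for braking: 76 − 13.679 = 62.321 m.
v² = 2a·d ⇒ a = v²/(2d) = 22.7990² / (2 × 62.321) = 519.794 / 124.642 = 4.1703 m/s².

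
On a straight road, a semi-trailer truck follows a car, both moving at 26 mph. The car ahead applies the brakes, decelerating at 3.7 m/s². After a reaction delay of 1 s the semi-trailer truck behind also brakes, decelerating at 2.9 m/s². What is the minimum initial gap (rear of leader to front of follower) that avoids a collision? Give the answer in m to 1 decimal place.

26 mph × 0.44704 = 11.6230 m/s.
Leader travels v²/(2a_L) = 135.094 / 7.400 = 18.256 m before stopping.
Follower covers v·t_r = 11.6230 × 1 = 11.623 m while reacting, then v²/(2a_F) = 135.094 / 5.800 = 23.292 m while braking, for a total of 11.623 + 23.292 = 34.915 m.
Since a_F ≤ a_L and the follower starts braking later, the follower is never slower than the leader, so the closest approach is when both have stopped.
Minimum gap = 34.915 − 18.256 = 16.659 m.

Minimum gap ≈ 16.7 m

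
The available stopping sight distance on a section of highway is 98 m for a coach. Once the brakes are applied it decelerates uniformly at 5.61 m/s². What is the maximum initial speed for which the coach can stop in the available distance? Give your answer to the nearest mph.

Maximum speed ≈ 74 mph

v²/(2a) = d ⇒ v = √(2 × 5.610 × 98) = √1099.56 = 33.1596 m/s.
33.1596 m/s ÷ 0.44704 = 74.176 mph.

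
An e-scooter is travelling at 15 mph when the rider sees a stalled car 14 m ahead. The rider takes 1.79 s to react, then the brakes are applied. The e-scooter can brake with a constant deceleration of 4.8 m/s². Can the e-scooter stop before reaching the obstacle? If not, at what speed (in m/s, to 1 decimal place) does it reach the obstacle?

15 mph × 0.44704 = 6.7056 m/s.
Reaction distance = 6.7056 × 1.79 = 12.003 m.
Braking distance needed to stop: v²/(2a) = 44.965 / 9.600 = 4.684 m, so total needed = 12.003 + 4.684 = 16.687 m > 14 m — it cannot stop.
Distance remaining when braking begins: 14 − 12.003 = 1.997 m.
v² = v₀² − 2a·d = 44.965 − 2 × 4.800 × 1.997 = 25.794 m²/s².
v = √25.794 = 5.079 m/s.

No — it strikes the obstacle at 5.1 m/s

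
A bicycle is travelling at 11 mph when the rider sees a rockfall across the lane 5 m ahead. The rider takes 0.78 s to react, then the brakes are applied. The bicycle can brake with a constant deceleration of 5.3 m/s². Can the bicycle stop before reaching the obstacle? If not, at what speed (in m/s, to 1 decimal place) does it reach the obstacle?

No — it strikes the obstacle at 3.4 m/s

11 mph × 0.44704 = 4.9174 m/s.
Reaction distance = 4.9174 × 0.78 = 3.836 m.
Braking distance needed to stop: v²/(2a) = 24.181 / 10.600 = 2.281 m, so total needed = 3.836 + 2.281 = 6.117 m > 5 m — it cannot stop.
Distance remaining when braking begins: 5 − 3.836 = 1.164 m.
v² = v₀² − 2a·d = 24.181 − 2 × 5.300 × 1.164 = 11.843 m²/s².
v = √11.843 = 3.441 m/s.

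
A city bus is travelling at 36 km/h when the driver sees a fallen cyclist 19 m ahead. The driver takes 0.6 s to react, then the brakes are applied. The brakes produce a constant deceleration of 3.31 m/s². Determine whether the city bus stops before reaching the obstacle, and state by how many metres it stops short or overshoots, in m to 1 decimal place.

36 km/h ÷ 3.6 = 10.0000 m/s.
Reaction distance = 10.0000 × 0.6 = 6.000 m.
Braking distance = v²/(2a) = 100.000 / 6.620 = 15.106 m.
Total stopping distance = 6.000 + 15.106 = 21.106 m, vs 19 m available — it cannot stop in time and overshoots by 21.106 − 19 = 2.106 m.

No — it overshoots by 2.1 m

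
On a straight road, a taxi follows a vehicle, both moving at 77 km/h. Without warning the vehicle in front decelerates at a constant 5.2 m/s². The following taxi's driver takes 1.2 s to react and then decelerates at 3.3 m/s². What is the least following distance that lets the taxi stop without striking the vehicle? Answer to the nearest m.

Minimum gap ≈ 51 m

77 km/h ÷ 3.6 = 21.3889 m/s.
Leader travels v²/(2a_L) = 457.485 / 10.400 = 43.989 m before stopping.
Follower covers v·t_r = 21.3889 × 1.2 = 25.667 m while reacting, then v²/(2a_F) = 457.485 / 6.600 = 69.316 m while braking, for a total of 25.667 + 69.316 = 94.983 m.
Since a_F ≤ a_L and the follower starts braking later, the follower is never slower than the leader, so the closest approach is when both have stopped.
Minimum gap = 94.983 − 43.989 = 50.994 m.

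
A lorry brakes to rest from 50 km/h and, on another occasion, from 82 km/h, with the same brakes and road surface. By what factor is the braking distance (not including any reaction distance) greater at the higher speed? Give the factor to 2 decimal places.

Factor ≈ 2.69

Braking distance d = v²/(2a), so with a fixed, d ∝ v².
Factor = (82/50)² = 1.6400² = 2.6896.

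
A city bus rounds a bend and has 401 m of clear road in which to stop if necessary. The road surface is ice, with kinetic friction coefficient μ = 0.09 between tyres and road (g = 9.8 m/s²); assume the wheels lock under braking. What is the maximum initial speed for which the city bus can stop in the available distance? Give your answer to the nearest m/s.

Maximum speed ≈ 27 m/s

a = μg = 0.09 × 9.8 = 0.882 m/s².
v²/(2a) = d ⇒ v = √(2 × 0.882 × 401) = √707.36 = 26.5962 m/s.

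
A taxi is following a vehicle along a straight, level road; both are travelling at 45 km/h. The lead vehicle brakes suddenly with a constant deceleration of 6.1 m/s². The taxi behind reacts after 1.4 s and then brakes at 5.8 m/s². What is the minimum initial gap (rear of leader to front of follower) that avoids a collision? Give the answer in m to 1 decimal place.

Minimum gap ≈ 18.2 m

45 km/h ÷ 3.6 = 12.5000 m/s.
Leader travels v²/(2a_L) = 156.250 / 12.200 = 12.807 m before stopping.
Follower covers v·t_r = 12.5000 × 1.4 = 17.500 m while reacting, then v²/(2a_F) = 156.250 / 11.600 = 13.470 m while braking, for a total of 17.500 + 13.470 = 30.970 m.
Since a_F ≤ a_L and the follower starts braking later, the follower is never slower than the leader, so the closest approach is when both have stopped.
Minimum gap = 30.970 − 12.807 = 18.163 m.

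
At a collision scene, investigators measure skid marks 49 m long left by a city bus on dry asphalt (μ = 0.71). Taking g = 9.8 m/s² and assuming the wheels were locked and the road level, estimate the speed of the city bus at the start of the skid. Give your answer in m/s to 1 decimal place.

Initial speed ≈ 26.1 m/s

Deceleration a = μg = 0.71 × 9.8 = 6.958 m/s².
v = √(2a·d) = √(2 × 6.958 × 49) = √681.884 = 26.1129 m/s.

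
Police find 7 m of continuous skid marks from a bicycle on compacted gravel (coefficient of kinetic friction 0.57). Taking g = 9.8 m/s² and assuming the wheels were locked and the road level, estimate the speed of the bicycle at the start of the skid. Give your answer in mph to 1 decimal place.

Initial speed ≈ 19.8 mph

Deceleration a = μg = 0.57 × 9.8 = 5.586 m/s².
v = √(2a·d) = √(2 × 5.586 × 7) = √78.204 = 8.8433 m/s.
= 8.8433 ÷ 0.44704 = 19.782 mph.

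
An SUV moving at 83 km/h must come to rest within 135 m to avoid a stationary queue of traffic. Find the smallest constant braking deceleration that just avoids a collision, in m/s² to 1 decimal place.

Required deceleration ≈ 2.0 m/s²

83 km/h ÷ 3.6 = 23.0556 m/s.
v² = 2a·d ⇒ a = v²/(2d) = 23.0556² / (2 × 135.000) = 531.561 / 270.000 = 1.9687 m/s².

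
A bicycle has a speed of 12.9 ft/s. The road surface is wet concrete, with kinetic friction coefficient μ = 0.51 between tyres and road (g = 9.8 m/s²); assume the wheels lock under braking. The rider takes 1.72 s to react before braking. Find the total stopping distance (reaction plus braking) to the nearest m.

12.9 ft/s × 0.3048 = 3.9319 m/s.
a = μg = 0.51 × 9.8 = 4.998 m/s².
Reaction distance = v·t_r = 3.9319 × 1.72 = 6.763 m.
Braking distance = v²/(2a) = 3.9319² / (2 × 4.998) = 15.460 / 9.996 = 1.547 m.
Total = 6.763 + 1.547 = 8.310 m.

Total stopping distance ≈ 8 m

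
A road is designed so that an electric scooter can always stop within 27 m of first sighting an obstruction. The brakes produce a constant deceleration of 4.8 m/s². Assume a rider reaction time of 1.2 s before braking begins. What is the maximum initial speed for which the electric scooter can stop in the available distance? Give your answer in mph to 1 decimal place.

Maximum speed ≈ 25.4 mph

Stopping distance: v·t_r + v²/(2a) = 27 with t_r = 1.2 s and a = 4.800 m/s².
So v² + 11.520 v − 259.20 = 0.
Positive root: v = −a·t_r + √((a·t_r)² + 2a·d) = −5.760 + √(33.178 + 259.20) = 11.3391 m/s.
11.3391 m/s ÷ 0.44704 = 25.365 mph.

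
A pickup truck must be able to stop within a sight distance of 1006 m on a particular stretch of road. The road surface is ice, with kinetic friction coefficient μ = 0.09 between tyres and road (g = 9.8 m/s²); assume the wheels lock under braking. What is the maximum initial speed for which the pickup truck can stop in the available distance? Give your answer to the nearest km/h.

Maximum speed ≈ 152 km/h

a = μg = 0.09 × 9.8 = 0.882 m/s².
v²/(2a) = d ⇒ v = √(2 × 0.882 × 1006) = √1774.58 = 42.1258 m/s.
42.1258 m/s × 3.6 = 151.653 km/h.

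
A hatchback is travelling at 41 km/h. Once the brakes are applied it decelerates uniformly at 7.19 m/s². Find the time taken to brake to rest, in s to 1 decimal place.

Braking time ≈ 1.6 s

41 km/h ÷ 3.6 = 11.3889 m/s.
Braking time = v/a = 11.3889 / 7.190 = 1.584 s.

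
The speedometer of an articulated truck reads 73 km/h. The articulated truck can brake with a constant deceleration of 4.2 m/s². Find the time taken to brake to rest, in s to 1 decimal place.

73 km/h ÷ 3.6 = 20.2778 m/s.
Braking time = v/a = 20.2778 / 4.200 = 4.828 s.

Braking time ≈ 4.8 s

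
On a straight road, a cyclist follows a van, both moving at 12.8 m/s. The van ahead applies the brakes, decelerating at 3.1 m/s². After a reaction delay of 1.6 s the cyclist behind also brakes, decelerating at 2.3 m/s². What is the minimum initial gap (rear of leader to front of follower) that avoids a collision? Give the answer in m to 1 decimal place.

Minimum gap ≈ 29.7 m

Leader travels v²/(2a_L) = 163.840 / 6.200 = 26.426 m before stopping.
Follower covers v·t_r = 12.8000 × 1.6 = 20.480 m while reacting, then v²/(2a_F) = 163.840 / 4.600 = 35.617 m while braking, for a total of 20.480 + 35.617 = 56.097 m.
Since a_F ≤ a_L and the follower starts braking later, the follower is never slower than the leader, so the closest approach is when both have stopped.
Minimum gap = 56.097 − 26.426 = 29.671 m.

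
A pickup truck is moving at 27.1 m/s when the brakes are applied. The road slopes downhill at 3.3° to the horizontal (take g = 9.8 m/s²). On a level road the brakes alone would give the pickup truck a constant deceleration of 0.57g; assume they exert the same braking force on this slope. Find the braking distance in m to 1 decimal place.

a = 0.57 × 9.8 = 5.586 m/s².
Gravity along the downhill slope reduces the braking deceleration: a_eff = 5.586 − 9.8·sin 3.3° = 5.586 − 0.564 = 5.022 m/s².
Braking distance = v²/(2a) = 27.1000² / (2 × 5.022) = 734.410 / 10.044 = 73.119 m.

Braking distance ≈ 73.1 m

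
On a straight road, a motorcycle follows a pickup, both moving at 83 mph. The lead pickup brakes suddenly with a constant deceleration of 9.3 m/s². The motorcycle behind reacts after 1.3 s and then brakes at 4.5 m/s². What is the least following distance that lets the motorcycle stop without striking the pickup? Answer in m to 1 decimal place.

Minimum gap ≈ 127.2 m

83 mph × 0.44704 = 37.1043 m/s.
Leader travels v²/(2a_L) = 1376.729 / 18.600 = 74.018 m before stopping.
Follower covers v·t_r = 37.1043 × 1.3 = 48.236 m while reacting, then v²/(2a_F) = 1376.729 / 9.000 = 152.970 m while braking, for a total of 48.236 + 152.970 = 201.206 m.
Since a_F ≤ a_L and the follower starts braking later, the follower is never slower than the leader, so the closest approach is when both have stopped.
Minimum gap = 201.206 − 74.018 = 127.188 m.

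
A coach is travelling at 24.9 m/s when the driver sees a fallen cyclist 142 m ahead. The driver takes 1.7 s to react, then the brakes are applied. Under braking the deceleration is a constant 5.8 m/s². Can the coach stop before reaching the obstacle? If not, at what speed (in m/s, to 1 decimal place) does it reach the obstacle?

Yes — it stops about 46.2 m short of the obstacle, so it never reaches it

Reaction distance = 24.9000 × 1.7 = 42.330 m.
Braking distance = v²/(2a) = 620.010 / 11.600 = 53.449 m.
Total stopping distance = 42.330 + 53.449 = 95.779 m, vs 142 m available — it stops with 142 − 95.779 = 46.221 m to spare.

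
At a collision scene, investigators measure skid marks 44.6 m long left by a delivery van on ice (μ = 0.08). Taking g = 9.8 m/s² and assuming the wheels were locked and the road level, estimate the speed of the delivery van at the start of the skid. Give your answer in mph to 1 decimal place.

Initial speed ≈ 18.7 mph

Deceleration a = μg = 0.08 × 9.8 = 0.784 m/s².
v = √(2a·d) = √(2 × 0.784 × 44.6) = √69.933 = 8.3626 m/s.
= 8.3626 ÷ 0.44704 = 18.707 mph.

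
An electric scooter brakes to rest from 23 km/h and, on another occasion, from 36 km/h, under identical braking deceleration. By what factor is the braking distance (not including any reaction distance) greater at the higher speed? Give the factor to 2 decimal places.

Braking distance d = v²/(2a), so with a fixed, d ∝ v².
Factor = (36/23)² = 1.5652² = 2.4499.

Factor ≈ 2.45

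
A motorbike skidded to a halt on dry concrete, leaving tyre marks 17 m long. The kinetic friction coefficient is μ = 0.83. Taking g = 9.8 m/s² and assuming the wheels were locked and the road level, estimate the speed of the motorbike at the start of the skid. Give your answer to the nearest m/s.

Initial speed ≈ 17 m/s

Deceleration a = μg = 0.83 × 9.8 = 8.134 m/s².
v = √(2a·d) = √(2 × 8.134 × 17) = √276.556 = 16.6300 m/s.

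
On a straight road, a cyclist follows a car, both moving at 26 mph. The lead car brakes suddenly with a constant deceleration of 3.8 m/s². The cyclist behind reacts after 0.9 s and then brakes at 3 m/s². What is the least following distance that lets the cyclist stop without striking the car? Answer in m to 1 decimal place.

Minimum gap ≈ 15.2 m

26 mph × 0.44704 = 11.6230 m/s.
Leader travels v²/(2a_L) = 135.094 / 7.600 = 17.776 m before stopping.
Follower covers v·t_r = 11.6230 × 0.9 = 10.461 m while reacting, then v²/(2a_F) = 135.094 / 6.000 = 22.516 m while braking, for a total of 10.461 + 22.516 = 32.977 m.
Since a_F ≤ a_L and the follower starts braking later, the follower is never slower than the leader, so the closest approach is when both have stopped.
Minimum gap = 32.977 − 17.776 = 15.201 m.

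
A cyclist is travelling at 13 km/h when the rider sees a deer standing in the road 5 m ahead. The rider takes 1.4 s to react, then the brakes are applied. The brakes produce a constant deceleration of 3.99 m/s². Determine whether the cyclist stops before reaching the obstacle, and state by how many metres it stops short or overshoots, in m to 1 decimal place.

No — it overshoots by 1.7 m

13 km/h ÷ 3.6 = 3.6111 m/s.
Reaction distance = 3.6111 × 1.4 = 5.056 m.
Braking distance = v²/(2a) = 13.040 / 7.980 = 1.634 m.
Total stopping distance = 5.056 + 1.634 = 6.690 m, vs 5 m available — it cannot stop in time and overshoots by 6.690 − 5 = 1.690 m.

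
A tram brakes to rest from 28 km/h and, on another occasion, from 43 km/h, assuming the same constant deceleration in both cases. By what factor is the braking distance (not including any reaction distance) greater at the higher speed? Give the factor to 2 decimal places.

Factor ≈ 2.36

Braking distance d = v²/(2a), so with a fixed, d ∝ v².
Factor = (43/28)² = 1.5357² = 2.3584.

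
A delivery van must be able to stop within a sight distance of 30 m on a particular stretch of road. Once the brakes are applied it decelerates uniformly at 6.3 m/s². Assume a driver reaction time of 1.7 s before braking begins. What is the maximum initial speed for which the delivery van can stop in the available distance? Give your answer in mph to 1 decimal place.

Maximum speed ≈ 25.7 mph

Stopping distance: v·t_r + v²/(2a) = 30 with t_r = 1.7 s and a = 6.300 m/s².
So v² + 21.420 v − 378.00 = 0.
Positive root: v = −a·t_r + √((a·t_r)² + 2a·d) = −10.710 + √(114.704 + 378.00) = 11.4869 m/s.
11.4869 m/s ÷ 0.44704 = 25.695 mph.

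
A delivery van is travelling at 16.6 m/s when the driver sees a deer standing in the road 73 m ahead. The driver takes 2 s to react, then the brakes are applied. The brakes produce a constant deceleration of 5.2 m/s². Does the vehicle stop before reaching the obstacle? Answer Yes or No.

Yes

Reaction distance = 16.6000 × 2 = 33.200 m.
Braking distance = v²/(2a) = 275.560 / 10.400 = 26.496 m.
Total stopping distance = 33.200 + 26.496 = 59.696 m, vs 73 m available — it stops with 73 − 59.696 = 13.304 m to spare.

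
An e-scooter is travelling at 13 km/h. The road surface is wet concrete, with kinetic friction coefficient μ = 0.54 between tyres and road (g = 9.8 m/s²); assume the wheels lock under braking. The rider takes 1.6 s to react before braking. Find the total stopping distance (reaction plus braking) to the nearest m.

Total stopping distance ≈ 7 m

13 km/h ÷ 3.6 = 3.6111 m/s.
a = μg = 0.54 × 9.8 = 5.292 m/s².
Reaction distance = v·t_r = 3.6111 × 1.6 = 5.778 m.
Braking distance = v²/(2a) = 3.6111² / (2 × 5.292) = 13.040 / 10.584 = 1.232 m.
Total = 5.778 + 1.232 = 7.010 m.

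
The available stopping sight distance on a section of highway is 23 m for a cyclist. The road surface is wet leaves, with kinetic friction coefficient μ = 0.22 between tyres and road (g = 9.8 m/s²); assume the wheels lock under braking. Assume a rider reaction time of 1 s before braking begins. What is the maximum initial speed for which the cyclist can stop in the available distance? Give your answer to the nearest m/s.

Maximum speed ≈ 8 m/s

a = μg = 0.22 × 9.8 = 2.156 m/s².
Stopping distance: v·t_r + v²/(2a) = 23 with t_r = 1 s and a = 2.156 m/s².
So v² + 4.312 v − 99.18 = 0.
Positive root: v = −a·t_r + √((a·t_r)² + 2a·d) = −2.156 + √(4.648 + 99.18) = 8.0336 m/s.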